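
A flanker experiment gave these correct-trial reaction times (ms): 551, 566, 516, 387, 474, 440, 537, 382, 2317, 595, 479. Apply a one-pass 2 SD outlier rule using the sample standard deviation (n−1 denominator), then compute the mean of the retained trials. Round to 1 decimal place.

492.7 ms

n = 11, ΣRT = 7244, M = 658.545
Σ(x−M)² = 3074002.73; s = √(3074002.73/10) = 554.437
Cutoffs: 658.545 ± 2·554.437 → [-450.3, 1767.4]
Outside: 2317 → excluded.
Retained (n=10): Σ = 4927, mean = 4927/10 = 492.700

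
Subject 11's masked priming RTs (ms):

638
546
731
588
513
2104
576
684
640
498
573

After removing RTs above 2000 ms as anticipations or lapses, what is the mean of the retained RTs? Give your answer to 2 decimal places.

Excluded: 2104
Retained (n=10): Σ = 5987
Mean = 5987/10 = 598.7000

598.70 ms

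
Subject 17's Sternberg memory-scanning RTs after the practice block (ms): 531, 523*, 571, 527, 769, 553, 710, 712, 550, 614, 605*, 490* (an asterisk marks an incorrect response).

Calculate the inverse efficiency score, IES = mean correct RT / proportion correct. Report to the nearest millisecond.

Correct trials (n=9): 531, 571, 527, 769, 553, 710, 712, 550, 614
Mean correct RT = 5537/9 = 615.2222 ms
Proportion correct = 9/12
IES = 615.2222 / (9/12) = 820.296 ms

820 ms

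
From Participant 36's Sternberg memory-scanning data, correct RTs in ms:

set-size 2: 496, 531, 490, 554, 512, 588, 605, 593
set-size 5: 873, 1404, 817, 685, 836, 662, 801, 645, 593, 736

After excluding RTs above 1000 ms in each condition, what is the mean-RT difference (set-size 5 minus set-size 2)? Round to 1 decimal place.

set-size 5: exclude 1404
M(set-size 2) = 4369/8 = 546.125
M(set-size 5) = 6648/9 = 738.667
Difference = 738.667 − 546.125 = 192.542 ms

192.5 ms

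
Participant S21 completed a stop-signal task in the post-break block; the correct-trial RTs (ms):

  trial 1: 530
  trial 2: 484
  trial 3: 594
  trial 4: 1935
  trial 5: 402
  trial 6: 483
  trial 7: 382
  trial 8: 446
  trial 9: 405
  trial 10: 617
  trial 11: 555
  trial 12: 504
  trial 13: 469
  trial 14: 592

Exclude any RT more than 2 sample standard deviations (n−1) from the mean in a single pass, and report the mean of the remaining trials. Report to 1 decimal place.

n = 14, ΣRT = 8398, M = 599.857
Σ(x−M)² = 1991529.71; s = √(1991529.71/13) = 391.401
Cutoffs: 599.857 ± 2·391.401 → [-182.9, 1382.7]
Outside: 1935 → excluded.
Retained (n=13): Σ = 6463, mean = 6463/13 = 497.154

497.2 ms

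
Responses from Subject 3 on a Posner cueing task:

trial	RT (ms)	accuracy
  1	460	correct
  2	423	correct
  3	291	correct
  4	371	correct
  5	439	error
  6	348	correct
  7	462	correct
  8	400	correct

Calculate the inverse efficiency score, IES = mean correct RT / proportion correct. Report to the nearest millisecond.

450 ms

Correct trials (n=7): 460, 423, 291, 371, 348, 462, 400
Mean correct RT = 2755/7 = 393.5714 ms
Proportion correct = 7/8
IES = 393.5714 / (7/8) = 449.796 ms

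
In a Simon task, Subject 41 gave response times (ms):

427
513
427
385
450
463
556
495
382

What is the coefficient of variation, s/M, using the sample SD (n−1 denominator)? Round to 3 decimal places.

0.128

n = 9, Σ = 4098, M = 455.3333
Σ(x−M)² = 27050.000; s = √(27050.000/8) = 58.1485
CV = 58.1485 / 455.3333 = 0.12771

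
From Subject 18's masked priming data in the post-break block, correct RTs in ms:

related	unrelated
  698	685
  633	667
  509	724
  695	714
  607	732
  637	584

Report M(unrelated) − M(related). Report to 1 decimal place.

54.5 ms

M(related) = 3779/6 = 629.833
M(unrelated) = 4106/6 = 684.333
Difference = 684.333 − 629.833 = 54.500 ms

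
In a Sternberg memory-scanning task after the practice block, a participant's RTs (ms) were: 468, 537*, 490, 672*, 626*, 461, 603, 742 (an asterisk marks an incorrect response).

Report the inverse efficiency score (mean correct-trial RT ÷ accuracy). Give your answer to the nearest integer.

884 ms

Correct trials (n=5): 468, 490, 461, 603, 742
Mean correct RT = 2764/5 = 552.8000 ms
Proportion correct = 5/8
IES = 552.8000 / (5/8) = 884.480 ms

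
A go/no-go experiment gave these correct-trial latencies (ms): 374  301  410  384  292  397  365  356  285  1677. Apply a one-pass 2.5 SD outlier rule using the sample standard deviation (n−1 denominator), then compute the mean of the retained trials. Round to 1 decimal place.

n = 10, ΣRT = 4841, M = 484.100
Σ(x−M)² = 1598892.90; s = √(1598892.90/9) = 421.491
Cutoffs: 484.100 ± 2.5·421.491 → [-569.6, 1537.8]
Outside: 1677 → excluded.
Retained (n=9): Σ = 3164, mean = 3164/9 = 351.556

351.6 ms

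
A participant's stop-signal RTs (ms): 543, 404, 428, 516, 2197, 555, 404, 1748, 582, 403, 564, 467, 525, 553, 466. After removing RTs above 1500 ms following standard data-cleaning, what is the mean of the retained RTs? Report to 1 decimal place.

493.1 ms

Excluded: 1748, 2197
Retained (n=13): Σ = 6410
Mean = 6410/13 = 493.0769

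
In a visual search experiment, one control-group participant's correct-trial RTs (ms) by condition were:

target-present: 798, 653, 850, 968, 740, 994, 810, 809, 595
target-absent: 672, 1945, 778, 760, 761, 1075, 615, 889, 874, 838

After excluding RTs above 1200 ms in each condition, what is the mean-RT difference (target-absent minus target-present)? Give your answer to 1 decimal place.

target-absent: exclude 1945
M(target-present) = 7217/9 = 801.889
M(target-absent) = 7262/9 = 806.889
Difference = 806.889 − 801.889 = 5.000 ms

5.0 ms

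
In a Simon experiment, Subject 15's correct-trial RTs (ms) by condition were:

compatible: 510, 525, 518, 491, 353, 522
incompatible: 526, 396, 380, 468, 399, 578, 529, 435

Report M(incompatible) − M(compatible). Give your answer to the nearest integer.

-23 ms

M(compatible) = 2919/6 = 486.500
M(incompatible) = 3711/8 = 463.875
Difference = 463.875 − 486.500 = -22.625 ms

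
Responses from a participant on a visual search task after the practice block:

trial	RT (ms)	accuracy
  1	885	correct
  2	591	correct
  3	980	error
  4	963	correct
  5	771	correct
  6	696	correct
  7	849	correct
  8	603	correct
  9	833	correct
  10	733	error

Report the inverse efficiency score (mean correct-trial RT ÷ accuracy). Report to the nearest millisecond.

967 ms

Correct trials (n=8): 885, 591, 963, 771, 696, 849, 603, 833
Mean correct RT = 6191/8 = 773.8750 ms
Proportion correct = 8/10
IES = 773.8750 / (8/10) = 967.344 ms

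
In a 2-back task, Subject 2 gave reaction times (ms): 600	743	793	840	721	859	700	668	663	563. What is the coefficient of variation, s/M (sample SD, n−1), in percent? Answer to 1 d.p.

13.6%

n = 10, Σ = 7150, M = 715.0000
Σ(x−M)² = 84732.000; s = √(84732.000/9) = 97.0292
CV = 97.0292 / 715.0000 = 0.13571 = 13.571%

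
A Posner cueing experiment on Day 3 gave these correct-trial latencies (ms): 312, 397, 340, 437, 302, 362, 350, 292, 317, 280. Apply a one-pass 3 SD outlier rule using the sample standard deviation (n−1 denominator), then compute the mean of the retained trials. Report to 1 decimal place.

n = 10, ΣRT = 3389, M = 338.900
Σ(x−M)² = 21890.90; s = √(21890.90/9) = 49.319
Cutoffs: 338.900 ± 3·49.319 → [190.9, 486.9]
No RTs fall outside the cutoffs; all 10 retained. Mean = 3389/10 = 338.900

338.9 ms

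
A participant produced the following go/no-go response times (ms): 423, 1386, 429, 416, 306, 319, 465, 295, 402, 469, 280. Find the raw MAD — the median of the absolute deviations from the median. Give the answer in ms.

Sorted: 280, 295, 306, 319, 402, 416, 423, 429, 465, 469, 1386 → median = 416
|x − 416|: 7, 970, 13, 0, 110, 97, 49, 121, 14, 53, 136
Sorted deviations: 0, 7, 13, 14, 49, 53, 97, 110, 121, 136, 970 → MAD = 53

53 ms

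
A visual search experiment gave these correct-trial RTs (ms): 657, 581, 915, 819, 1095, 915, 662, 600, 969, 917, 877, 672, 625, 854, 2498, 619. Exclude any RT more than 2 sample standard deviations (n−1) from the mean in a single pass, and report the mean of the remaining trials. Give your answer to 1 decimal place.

785.1 ms

n = 16, ΣRT = 14275, M = 892.188
Σ(x−M)² = 3119382.44; s = √(3119382.44/15) = 456.025
Cutoffs: 892.188 ± 2·456.025 → [-19.9, 1804.2]
Outside: 2498 → excluded.
Retained (n=15): Σ = 11777, mean = 11777/15 = 785.133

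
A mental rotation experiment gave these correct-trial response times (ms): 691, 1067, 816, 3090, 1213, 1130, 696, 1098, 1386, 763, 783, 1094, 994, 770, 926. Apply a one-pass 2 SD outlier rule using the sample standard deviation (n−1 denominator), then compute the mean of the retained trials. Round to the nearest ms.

n = 15, ΣRT = 16517, M = 1101.133
Σ(x−M)² = 4832297.73; s = √(4832297.73/14) = 587.507
Cutoffs: 1101.133 ± 2·587.507 → [-73.9, 2276.1]
Outside: 3090 → excluded.
Retained (n=14): Σ = 13427, mean = 13427/14 = 959.071

959 ms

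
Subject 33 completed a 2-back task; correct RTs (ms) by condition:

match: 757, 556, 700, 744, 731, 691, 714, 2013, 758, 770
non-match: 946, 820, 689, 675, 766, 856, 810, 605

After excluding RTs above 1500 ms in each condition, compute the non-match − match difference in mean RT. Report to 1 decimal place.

57.4 ms

match: exclude 2013
M(match) = 6421/9 = 713.444
M(non-match) = 6167/8 = 770.875
Difference = 770.875 − 713.444 = 57.431 ms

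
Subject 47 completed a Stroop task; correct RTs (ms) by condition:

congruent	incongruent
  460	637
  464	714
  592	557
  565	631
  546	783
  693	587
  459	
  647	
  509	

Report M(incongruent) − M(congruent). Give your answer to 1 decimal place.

103.2 ms

M(congruent) = 4935/9 = 548.333
M(incongruent) = 3909/6 = 651.500
Difference = 651.500 − 548.333 = 103.167 ms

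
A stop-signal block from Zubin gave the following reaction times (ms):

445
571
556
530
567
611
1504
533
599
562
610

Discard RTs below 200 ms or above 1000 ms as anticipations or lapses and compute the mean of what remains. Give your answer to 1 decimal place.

558.4 ms

Excluded: 1504
Retained (n=10): Σ = 5584
Mean = 5584/10 = 558.4000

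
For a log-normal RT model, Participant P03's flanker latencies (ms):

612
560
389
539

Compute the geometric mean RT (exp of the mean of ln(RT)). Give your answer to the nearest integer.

518 ms

ln(RT): 6.4167, 6.3279, 5.9636, 6.2897
Mean ln(RT) = 24.9980/4 = 6.24949
Geometric mean = exp(6.24949) = 517.75 ms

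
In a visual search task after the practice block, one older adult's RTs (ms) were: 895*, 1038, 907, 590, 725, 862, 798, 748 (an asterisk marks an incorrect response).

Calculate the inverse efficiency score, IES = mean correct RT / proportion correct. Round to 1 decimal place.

925.4 ms

Correct trials (n=7): 1038, 907, 590, 725, 862, 798, 748
Mean correct RT = 5668/7 = 809.7143 ms
Proportion correct = 7/8
IES = 809.7143 / (7/8) = 925.388 ms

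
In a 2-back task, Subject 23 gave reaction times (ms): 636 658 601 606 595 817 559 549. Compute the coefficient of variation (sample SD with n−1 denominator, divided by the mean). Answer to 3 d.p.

n = 8, Σ = 5021, M = 627.6250
Σ(x−M)² = 49987.875; s = √(49987.875/7) = 84.5052
CV = 84.5052 / 627.6250 = 0.13464

0.135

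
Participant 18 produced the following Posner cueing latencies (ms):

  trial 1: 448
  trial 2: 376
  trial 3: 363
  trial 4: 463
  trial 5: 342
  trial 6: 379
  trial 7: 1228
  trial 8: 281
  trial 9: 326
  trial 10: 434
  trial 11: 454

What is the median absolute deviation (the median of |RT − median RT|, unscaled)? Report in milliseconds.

Sorted: 281, 326, 342, 363, 376, 379, 434, 448, 454, 463, 1228 → median = 379
|x − 379|: 69, 3, 16, 84, 37, 0, 849, 98, 53, 55, 75
Sorted deviations: 0, 3, 16, 37, 53, 55, 69, 75, 84, 98, 849 → MAD = 55

55 ms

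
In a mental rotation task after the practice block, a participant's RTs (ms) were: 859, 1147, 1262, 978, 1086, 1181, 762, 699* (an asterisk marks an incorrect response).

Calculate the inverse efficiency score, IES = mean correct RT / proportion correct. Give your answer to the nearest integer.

Correct trials (n=7): 859, 1147, 1262, 978, 1086, 1181, 762
Mean correct RT = 7275/7 = 1039.2857 ms
Proportion correct = 7/8
IES = 1039.2857 / (7/8) = 1187.755 ms

1188 ms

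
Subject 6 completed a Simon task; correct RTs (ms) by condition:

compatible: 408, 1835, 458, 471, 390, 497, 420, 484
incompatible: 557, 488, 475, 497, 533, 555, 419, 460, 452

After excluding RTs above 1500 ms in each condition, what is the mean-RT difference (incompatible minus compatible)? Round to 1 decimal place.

compatible: exclude 1835
M(compatible) = 3128/7 = 446.857
M(incompatible) = 4436/9 = 492.889
Difference = 492.889 − 446.857 = 46.032 ms

46.0 ms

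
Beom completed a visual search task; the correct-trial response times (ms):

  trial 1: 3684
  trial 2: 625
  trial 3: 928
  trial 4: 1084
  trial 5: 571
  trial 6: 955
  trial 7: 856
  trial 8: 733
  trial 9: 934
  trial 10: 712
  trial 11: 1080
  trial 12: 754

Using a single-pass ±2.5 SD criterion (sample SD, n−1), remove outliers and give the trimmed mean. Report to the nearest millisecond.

n = 12, ΣRT = 12916, M = 1076.333
Σ(x−M)² = 7719106.67; s = √(7719106.67/11) = 837.697
Cutoffs: 1076.333 ± 2.5·837.697 → [-1017.9, 3170.6]
Outside: 3684 → excluded.
Retained (n=11): Σ = 9232, mean = 9232/11 = 839.273

839 ms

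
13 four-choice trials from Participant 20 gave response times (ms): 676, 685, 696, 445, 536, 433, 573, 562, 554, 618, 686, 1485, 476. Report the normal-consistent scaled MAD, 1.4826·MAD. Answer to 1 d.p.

Sorted: 433, 445, 476, 536, 554, 562, 573, 618, 676, 685, 686, 696, 1485 → median = 573
|x − 573| sorted: 0, 11, 19, 37, 45, 97, 103, 112, 113, 123, 128, 140, 912 → MAD = 103
Robust SD ≈ 1.4826 × 103 = 152.708

152.7 ms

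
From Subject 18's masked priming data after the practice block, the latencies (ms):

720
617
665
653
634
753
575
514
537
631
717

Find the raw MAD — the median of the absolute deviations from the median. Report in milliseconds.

Sorted: 514, 537, 575, 617, 631, 634, 653, 665, 717, 720, 753 → median = 634
|x − 634|: 86, 17, 31, 19, 0, 119, 59, 120, 97, 3, 83
Sorted deviations: 0, 3, 17, 19, 31, 59, 83, 86, 97, 119, 120 → MAD = 59

59 ms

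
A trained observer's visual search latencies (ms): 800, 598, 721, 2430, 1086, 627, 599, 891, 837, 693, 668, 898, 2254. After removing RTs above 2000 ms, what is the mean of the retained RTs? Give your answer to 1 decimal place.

Excluded: 2254, 2430
Retained (n=11): Σ = 8418
Mean = 8418/11 = 765.2727

765.3 ms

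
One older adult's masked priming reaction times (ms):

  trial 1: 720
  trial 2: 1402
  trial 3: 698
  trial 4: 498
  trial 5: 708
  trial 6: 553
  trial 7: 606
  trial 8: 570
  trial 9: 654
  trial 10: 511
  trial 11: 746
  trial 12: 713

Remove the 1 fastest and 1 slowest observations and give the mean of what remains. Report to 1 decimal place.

647.9 ms

Sorted: 498, 511, 553, 570, 606, 654, 698, 708, 713, 720, 746, 1402
Drop lowest 1 (498) and highest 1 (1402)
Remaining (n=10): Σ = 6479, mean = 6479/10 = 647.900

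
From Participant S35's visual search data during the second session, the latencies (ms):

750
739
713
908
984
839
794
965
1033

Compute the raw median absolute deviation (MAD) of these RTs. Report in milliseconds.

100 ms

Sorted: 713, 739, 750, 794, 839, 908, 965, 984, 1033 → median = 839
|x − 839|: 89, 100, 126, 69, 145, 0, 45, 126, 194
Sorted deviations: 0, 45, 69, 89, 100, 126, 126, 145, 194 → MAD = 100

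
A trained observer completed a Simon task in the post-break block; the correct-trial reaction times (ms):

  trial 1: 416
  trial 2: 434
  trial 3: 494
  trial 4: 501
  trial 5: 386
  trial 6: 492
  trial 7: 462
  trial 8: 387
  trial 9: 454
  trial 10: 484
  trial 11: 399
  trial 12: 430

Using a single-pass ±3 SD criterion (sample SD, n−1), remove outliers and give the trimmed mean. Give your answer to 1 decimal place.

444.9 ms

n = 12, ΣRT = 5339, M = 444.917
Σ(x−M)² = 19784.92; s = √(19784.92/11) = 42.410
Cutoffs: 444.917 ± 3·42.410 → [317.7, 572.1]
No RTs fall outside the cutoffs; all 12 retained. Mean = 5339/12 = 444.917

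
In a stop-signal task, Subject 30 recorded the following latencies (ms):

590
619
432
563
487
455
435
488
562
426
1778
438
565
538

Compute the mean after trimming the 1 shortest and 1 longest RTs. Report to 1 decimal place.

Sorted: 426, 432, 435, 438, 455, 487, 488, 538, 562, 563, 565, 590, 619, 1778
Drop lowest 1 (426) and highest 1 (1778)
Remaining (n=12): Σ = 6172, mean = 6172/12 = 514.333

514.3 ms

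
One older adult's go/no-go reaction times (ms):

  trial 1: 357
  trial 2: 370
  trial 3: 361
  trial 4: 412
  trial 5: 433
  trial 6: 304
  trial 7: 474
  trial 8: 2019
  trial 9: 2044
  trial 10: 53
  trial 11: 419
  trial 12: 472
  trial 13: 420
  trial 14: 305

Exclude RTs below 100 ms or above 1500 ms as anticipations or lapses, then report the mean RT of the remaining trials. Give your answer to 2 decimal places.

Excluded: 53, 2019, 2044
Retained (n=11): Σ = 4327
Mean = 4327/11 = 393.3636

393.36 ms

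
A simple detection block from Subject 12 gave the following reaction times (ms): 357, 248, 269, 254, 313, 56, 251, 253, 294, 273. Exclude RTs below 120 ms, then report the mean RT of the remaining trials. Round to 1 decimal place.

Excluded: 56
Retained (n=9): Σ = 2512
Mean = 2512/9 = 279.1111

279.1 ms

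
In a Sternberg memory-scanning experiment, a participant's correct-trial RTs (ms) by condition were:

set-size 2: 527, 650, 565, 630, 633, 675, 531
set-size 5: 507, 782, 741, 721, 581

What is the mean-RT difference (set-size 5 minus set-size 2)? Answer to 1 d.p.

64.8 ms

M(set-size 2) = 4211/7 = 601.571
M(set-size 5) = 3332/5 = 666.400
Difference = 666.400 − 601.571 = 64.829 ms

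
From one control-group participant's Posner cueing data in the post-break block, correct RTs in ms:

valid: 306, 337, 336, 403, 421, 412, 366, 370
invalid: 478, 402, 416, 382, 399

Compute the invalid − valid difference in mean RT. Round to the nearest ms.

M(valid) = 2951/8 = 368.875
M(invalid) = 2077/5 = 415.400
Difference = 415.400 − 368.875 = 46.525 ms

47 ms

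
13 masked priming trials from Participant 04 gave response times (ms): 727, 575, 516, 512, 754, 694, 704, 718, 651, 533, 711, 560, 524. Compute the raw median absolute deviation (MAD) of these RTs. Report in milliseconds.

76 ms

Sorted: 512, 516, 524, 533, 560, 575, 651, 694, 704, 711, 718, 727, 754 → median = 651
|x − 651|: 76, 76, 135, 139, 103, 43, 53, 67, 0, 118, 60, 91, 127
Sorted deviations: 0, 43, 53, 60, 67, 76, 76, 91, 103, 118, 127, 135, 139 → MAD = 76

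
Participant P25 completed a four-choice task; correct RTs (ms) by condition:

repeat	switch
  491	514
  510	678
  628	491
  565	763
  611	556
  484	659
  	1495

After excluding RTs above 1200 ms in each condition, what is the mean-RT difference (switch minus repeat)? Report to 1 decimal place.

62.0 ms

switch: exclude 1495
M(repeat) = 3289/6 = 548.167
M(switch) = 3661/6 = 610.167
Difference = 610.167 − 548.167 = 62.000 ms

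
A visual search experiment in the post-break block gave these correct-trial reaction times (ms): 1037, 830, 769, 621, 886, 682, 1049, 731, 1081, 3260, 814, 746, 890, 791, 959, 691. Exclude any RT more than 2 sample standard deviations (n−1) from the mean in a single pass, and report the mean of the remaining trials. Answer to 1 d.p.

838.5 ms

n = 16, ΣRT = 15837, M = 989.812
Σ(x−M)² = 5780708.44; s = √(5780708.44/15) = 620.790
Cutoffs: 989.812 ± 2·620.790 → [-251.8, 2231.4]
Outside: 3260 → excluded.
Retained (n=15): Σ = 12577, mean = 12577/15 = 838.467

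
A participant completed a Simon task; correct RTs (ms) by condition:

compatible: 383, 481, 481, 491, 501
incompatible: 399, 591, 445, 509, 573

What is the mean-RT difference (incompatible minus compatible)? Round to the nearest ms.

36 ms

M(compatible) = 2337/5 = 467.400
M(incompatible) = 2517/5 = 503.400
Difference = 503.400 − 467.400 = 36.000 ms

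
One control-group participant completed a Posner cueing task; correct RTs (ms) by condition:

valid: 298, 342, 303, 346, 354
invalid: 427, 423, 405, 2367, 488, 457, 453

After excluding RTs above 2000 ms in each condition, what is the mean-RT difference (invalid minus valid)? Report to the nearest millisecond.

114 ms

invalid: exclude 2367
M(valid) = 1643/5 = 328.600
M(invalid) = 2653/6 = 442.167
Difference = 442.167 − 328.600 = 113.567 ms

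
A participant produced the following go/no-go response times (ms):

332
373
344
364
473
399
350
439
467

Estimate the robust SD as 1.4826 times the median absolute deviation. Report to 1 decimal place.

43.0 ms

Sorted: 332, 344, 350, 364, 373, 399, 439, 467, 473 → median = 373
|x − 373| sorted: 0, 9, 23, 26, 29, 41, 66, 94, 100 → MAD = 29
Robust SD ≈ 1.4826 × 29 = 42.995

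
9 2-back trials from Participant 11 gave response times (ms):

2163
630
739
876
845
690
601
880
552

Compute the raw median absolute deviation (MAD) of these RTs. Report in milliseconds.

Sorted: 552, 601, 630, 690, 739, 845, 876, 880, 2163 → median = 739
|x − 739|: 1424, 109, 0, 137, 106, 49, 138, 141, 187
Sorted deviations: 0, 49, 106, 109, 137, 138, 141, 187, 1424 → MAD = 137

137 ms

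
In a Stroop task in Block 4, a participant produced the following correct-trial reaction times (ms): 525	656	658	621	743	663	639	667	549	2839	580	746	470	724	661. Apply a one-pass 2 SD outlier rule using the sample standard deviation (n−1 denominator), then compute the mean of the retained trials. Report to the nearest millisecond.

636 ms

n = 15, ΣRT = 11741, M = 782.733
Σ(x−M)² = 4615556.93; s = √(4615556.93/14) = 574.180
Cutoffs: 782.733 ± 2·574.180 → [-365.6, 1931.1]
Outside: 2839 → excluded.
Retained (n=14): Σ = 8902, mean = 8902/14 = 635.857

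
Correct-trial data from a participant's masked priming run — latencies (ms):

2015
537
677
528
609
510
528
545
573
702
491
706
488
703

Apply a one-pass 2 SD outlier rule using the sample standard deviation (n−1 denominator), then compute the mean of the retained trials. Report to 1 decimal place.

584.4 ms

n = 14, ΣRT = 9612, M = 686.571
Σ(x−M)² = 1986175.43; s = √(1986175.43/13) = 390.874
Cutoffs: 686.571 ± 2·390.874 → [-95.2, 1468.3]
Outside: 2015 → excluded.
Retained (n=13): Σ = 7597, mean = 7597/13 = 584.385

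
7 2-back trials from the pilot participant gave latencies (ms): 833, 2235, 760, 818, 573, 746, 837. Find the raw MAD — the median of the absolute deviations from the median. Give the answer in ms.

Sorted: 573, 746, 760, 818, 833, 837, 2235 → median = 818
|x − 818|: 15, 1417, 58, 0, 245, 72, 19
Sorted deviations: 0, 15, 19, 58, 72, 245, 1417 → MAD = 58

58 ms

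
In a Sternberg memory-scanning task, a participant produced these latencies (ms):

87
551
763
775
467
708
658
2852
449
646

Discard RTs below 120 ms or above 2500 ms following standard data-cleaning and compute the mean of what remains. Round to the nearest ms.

Excluded: 87, 2852
Retained (n=8): Σ = 5017
Mean = 5017/8 = 627.1250

627 ms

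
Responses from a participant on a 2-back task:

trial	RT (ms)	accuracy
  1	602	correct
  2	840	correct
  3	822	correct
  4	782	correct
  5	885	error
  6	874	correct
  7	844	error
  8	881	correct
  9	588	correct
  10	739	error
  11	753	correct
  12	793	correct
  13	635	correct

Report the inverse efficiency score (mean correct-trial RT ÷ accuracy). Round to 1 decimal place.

984.1 ms

Correct trials (n=10): 602, 840, 822, 782, 874, 881, 588, 753, 793, 635
Mean correct RT = 7570/10 = 757.0000 ms
Proportion correct = 10/13
IES = 757.0000 / (10/13) = 984.100 ms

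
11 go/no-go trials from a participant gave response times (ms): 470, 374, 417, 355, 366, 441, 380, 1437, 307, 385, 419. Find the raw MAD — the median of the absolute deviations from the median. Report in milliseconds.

Sorted: 307, 355, 366, 374, 380, 385, 417, 419, 441, 470, 1437 → median = 385
|x − 385|: 85, 11, 32, 30, 19, 56, 5, 1052, 78, 0, 34
Sorted deviations: 0, 5, 11, 19, 30, 32, 34, 56, 78, 85, 1052 → MAD = 32

32 ms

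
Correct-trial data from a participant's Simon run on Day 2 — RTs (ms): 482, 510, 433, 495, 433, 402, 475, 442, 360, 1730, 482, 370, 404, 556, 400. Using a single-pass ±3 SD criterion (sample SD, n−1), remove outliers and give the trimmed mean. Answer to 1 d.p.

n = 15, ΣRT = 7974, M = 531.600
Σ(x−M)² = 1580117.60; s = √(1580117.60/14) = 335.955
Cutoffs: 531.600 ± 3·335.955 → [-476.3, 1539.5]
Outside: 1730 → excluded.
Retained (n=14): Σ = 6244, mean = 6244/14 = 446.000

446.0 ms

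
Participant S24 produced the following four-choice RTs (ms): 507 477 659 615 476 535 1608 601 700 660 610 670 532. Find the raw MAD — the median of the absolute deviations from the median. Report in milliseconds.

Sorted: 476, 477, 507, 532, 535, 601, 610, 615, 659, 660, 670, 700, 1608 → median = 610
|x − 610|: 103, 133, 49, 5, 134, 75, 998, 9, 90, 50, 0, 60, 78
Sorted deviations: 0, 5, 9, 49, 50, 60, 75, 78, 90, 103, 133, 134, 998 → MAD = 75

75 ms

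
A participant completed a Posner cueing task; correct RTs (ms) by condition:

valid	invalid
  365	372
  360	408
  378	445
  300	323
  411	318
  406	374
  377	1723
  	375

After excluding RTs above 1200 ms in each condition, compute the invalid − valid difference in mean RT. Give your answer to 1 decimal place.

invalid: exclude 1723
M(valid) = 2597/7 = 371.000
M(invalid) = 2615/7 = 373.571
Difference = 373.571 − 371.000 = 2.571 ms

2.6 ms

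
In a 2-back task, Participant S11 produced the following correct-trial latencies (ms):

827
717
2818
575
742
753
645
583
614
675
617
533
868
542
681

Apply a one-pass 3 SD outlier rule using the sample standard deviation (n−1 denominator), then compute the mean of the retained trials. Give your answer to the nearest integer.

n = 15, ΣRT = 12190, M = 812.667
Σ(x−M)² = 4445195.33; s = √(4445195.33/14) = 563.484
Cutoffs: 812.667 ± 3·563.484 → [-877.8, 2503.1]
Outside: 2818 → excluded.
Retained (n=14): Σ = 9372, mean = 9372/14 = 669.429

669 ms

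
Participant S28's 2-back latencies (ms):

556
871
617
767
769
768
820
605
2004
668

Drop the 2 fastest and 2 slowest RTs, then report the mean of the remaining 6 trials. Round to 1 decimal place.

Sorted: 556, 605, 617, 668, 767, 768, 769, 820, 871, 2004
Drop lowest 2 (556, 605) and highest 2 (871, 2004)
Remaining (n=6): Σ = 4409, mean = 4409/6 = 734.833

734.8 ms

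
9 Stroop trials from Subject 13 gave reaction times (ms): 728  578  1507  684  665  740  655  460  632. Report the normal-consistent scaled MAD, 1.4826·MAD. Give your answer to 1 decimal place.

93.4 ms

Sorted: 460, 578, 632, 655, 665, 684, 728, 740, 1507 → median = 665
|x − 665| sorted: 0, 10, 19, 33, 63, 75, 87, 205, 842 → MAD = 63
Robust SD ≈ 1.4826 × 63 = 93.404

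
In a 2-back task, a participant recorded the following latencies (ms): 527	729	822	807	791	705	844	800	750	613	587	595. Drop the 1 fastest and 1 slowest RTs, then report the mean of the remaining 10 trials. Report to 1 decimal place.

Sorted: 527, 587, 595, 613, 705, 729, 750, 791, 800, 807, 822, 844
Drop lowest 1 (527) and highest 1 (844)
Remaining (n=10): Σ = 7199, mean = 7199/10 = 719.900

719.9 ms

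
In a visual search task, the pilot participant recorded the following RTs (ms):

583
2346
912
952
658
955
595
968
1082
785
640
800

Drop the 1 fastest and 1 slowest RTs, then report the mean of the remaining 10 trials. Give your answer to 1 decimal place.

Sorted: 583, 595, 640, 658, 785, 800, 912, 952, 955, 968, 1082, 2346
Drop lowest 1 (583) and highest 1 (2346)
Remaining (n=10): Σ = 8347, mean = 8347/10 = 834.700

834.7 ms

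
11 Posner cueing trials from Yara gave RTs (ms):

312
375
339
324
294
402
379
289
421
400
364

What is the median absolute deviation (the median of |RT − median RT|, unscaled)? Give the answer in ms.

Sorted: 289, 294, 312, 324, 339, 364, 375, 379, 400, 402, 421 → median = 364
|x − 364|: 52, 11, 25, 40, 70, 38, 15, 75, 57, 36, 0
Sorted deviations: 0, 11, 15, 25, 36, 38, 40, 52, 57, 70, 75 → MAD = 38

38 ms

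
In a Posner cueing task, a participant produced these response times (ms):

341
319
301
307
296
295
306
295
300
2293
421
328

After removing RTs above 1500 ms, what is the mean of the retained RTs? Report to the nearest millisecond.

Excluded: 2293
Retained (n=11): Σ = 3509
Mean = 3509/11 = 319.0000

319 ms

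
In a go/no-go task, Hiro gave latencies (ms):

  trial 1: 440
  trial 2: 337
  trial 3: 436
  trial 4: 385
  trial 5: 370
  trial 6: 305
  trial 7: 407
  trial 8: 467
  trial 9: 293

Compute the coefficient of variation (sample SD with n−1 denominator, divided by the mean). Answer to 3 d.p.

n = 9, Σ = 3440, M = 382.2222
Σ(x−M)² = 30157.556; s = √(30157.556/8) = 61.3978
CV = 61.3978 / 382.2222 = 0.16063

0.161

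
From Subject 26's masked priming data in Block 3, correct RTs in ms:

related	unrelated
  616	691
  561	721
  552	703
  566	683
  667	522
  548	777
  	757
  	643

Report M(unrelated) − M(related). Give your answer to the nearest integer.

M(related) = 3510/6 = 585.000
M(unrelated) = 5497/8 = 687.125
Difference = 687.125 − 585.000 = 102.125 ms

102 ms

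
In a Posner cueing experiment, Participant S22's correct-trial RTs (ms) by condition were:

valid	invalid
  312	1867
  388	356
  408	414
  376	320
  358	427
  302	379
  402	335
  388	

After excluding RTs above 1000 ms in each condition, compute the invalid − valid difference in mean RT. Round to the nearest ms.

invalid: exclude 1867
M(valid) = 2934/8 = 366.750
M(invalid) = 2231/6 = 371.833
Difference = 371.833 − 366.750 = 5.083 ms

5 ms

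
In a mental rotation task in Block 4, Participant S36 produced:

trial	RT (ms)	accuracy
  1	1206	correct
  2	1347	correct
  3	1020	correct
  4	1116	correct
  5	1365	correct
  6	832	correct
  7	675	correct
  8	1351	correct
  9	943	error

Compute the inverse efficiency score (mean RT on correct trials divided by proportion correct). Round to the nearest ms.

1253 ms

Correct trials (n=8): 1206, 1347, 1020, 1116, 1365, 832, 675, 1351
Mean correct RT = 8912/8 = 1114.0000 ms
Proportion correct = 8/9
IES = 1114.0000 / (8/9) = 1253.250 ms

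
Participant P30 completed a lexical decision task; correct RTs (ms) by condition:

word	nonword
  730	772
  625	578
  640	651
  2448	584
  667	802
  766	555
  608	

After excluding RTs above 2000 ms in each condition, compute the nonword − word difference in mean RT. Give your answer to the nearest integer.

word: exclude 2448
M(word) = 4036/6 = 672.667
M(nonword) = 3942/6 = 657.000
Difference = 657.000 − 672.667 = -15.667 ms

-16 ms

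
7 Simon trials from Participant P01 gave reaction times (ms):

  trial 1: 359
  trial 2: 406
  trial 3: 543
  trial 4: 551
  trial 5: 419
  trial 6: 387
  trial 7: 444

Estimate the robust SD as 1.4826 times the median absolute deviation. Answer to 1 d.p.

47.4 ms

Sorted: 359, 387, 406, 419, 444, 543, 551 → median = 419
|x − 419| sorted: 0, 13, 25, 32, 60, 124, 132 → MAD = 32
Robust SD ≈ 1.4826 × 32 = 47.443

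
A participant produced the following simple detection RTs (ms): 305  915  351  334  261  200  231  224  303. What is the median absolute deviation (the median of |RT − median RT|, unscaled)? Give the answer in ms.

48 ms

Sorted: 200, 224, 231, 261, 303, 305, 334, 351, 915 → median = 303
|x − 303|: 2, 612, 48, 31, 42, 103, 72, 79, 0
Sorted deviations: 0, 2, 31, 42, 48, 72, 79, 103, 612 → MAD = 48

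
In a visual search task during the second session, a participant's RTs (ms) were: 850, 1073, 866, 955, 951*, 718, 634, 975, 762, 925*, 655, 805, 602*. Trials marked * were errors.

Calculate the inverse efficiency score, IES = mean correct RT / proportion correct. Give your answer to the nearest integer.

Correct trials (n=10): 850, 1073, 866, 955, 718, 634, 975, 762, 655, 805
Mean correct RT = 8293/10 = 829.3000 ms
Proportion correct = 10/13
IES = 829.3000 / (10/13) = 1078.090 ms

1078 ms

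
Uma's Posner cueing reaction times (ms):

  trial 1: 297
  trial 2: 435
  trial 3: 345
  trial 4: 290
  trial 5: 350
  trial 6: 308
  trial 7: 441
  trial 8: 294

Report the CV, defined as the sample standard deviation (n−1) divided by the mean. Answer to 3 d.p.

0.179

n = 8, Σ = 2760, M = 345.0000
Σ(x−M)² = 26640.000; s = √(26640.000/7) = 61.6905
CV = 61.6905 / 345.0000 = 0.17881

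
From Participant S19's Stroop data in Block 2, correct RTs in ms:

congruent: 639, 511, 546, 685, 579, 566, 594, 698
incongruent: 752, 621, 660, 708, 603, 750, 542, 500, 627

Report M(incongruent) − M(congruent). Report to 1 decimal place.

38.1 ms

M(congruent) = 4818/8 = 602.250
M(incongruent) = 5763/9 = 640.333
Difference = 640.333 − 602.250 = 38.083 ms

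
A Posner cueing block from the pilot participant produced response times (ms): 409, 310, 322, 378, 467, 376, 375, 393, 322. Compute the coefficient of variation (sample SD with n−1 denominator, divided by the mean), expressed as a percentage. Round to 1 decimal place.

13.3%

n = 9, Σ = 3352, M = 372.4444
Σ(x−M)² = 19738.222; s = √(19738.222/8) = 49.6717
CV = 49.6717 / 372.4444 = 0.13337 = 13.337%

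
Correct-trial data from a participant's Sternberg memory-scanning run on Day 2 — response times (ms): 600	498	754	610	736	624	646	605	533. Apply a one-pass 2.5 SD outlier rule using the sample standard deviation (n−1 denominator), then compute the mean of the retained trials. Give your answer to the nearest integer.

n = 9, ΣRT = 5606, M = 622.889
Σ(x−M)² = 55206.89; s = √(55206.89/8) = 83.071
Cutoffs: 622.889 ± 2.5·83.071 → [415.2, 830.6]
No RTs fall outside the cutoffs; all 9 retained. Mean = 5606/9 = 622.889

623 ms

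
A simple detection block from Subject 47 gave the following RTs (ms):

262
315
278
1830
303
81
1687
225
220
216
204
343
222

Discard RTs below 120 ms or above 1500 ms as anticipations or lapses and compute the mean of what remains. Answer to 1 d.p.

258.8 ms

Excluded: 81, 1687, 1830
Retained (n=10): Σ = 2588
Mean = 2588/10 = 258.8000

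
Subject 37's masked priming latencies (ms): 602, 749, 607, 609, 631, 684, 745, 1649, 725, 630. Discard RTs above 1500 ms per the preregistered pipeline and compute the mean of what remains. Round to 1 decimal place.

Excluded: 1649
Retained (n=9): Σ = 5982
Mean = 5982/9 = 664.6667

664.7 ms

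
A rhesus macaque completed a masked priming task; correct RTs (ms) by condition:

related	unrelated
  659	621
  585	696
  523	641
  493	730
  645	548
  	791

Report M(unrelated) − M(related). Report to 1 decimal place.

90.2 ms

M(related) = 2905/5 = 581.000
M(unrelated) = 4027/6 = 671.167
Difference = 671.167 − 581.000 = 90.167 ms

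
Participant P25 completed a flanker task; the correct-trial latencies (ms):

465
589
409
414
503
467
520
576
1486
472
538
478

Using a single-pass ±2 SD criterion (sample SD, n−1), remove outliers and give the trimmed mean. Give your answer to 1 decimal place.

493.7 ms

n = 12, ΣRT = 6917, M = 576.417
Σ(x−M)² = 936930.92; s = √(936930.92/11) = 291.848
Cutoffs: 576.417 ± 2·291.848 → [-7.3, 1160.1]
Outside: 1486 → excluded.
Retained (n=11): Σ = 5431, mean = 5431/11 = 493.727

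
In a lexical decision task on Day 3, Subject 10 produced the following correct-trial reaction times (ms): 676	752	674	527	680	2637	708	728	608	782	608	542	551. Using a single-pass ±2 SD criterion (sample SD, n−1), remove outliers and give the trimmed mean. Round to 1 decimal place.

n = 13, ΣRT = 10473, M = 805.615
Σ(x−M)² = 3712909.08; s = √(3712909.08/12) = 556.246
Cutoffs: 805.615 ± 2·556.246 → [-306.9, 1918.1]
Outside: 2637 → excluded.
Retained (n=12): Σ = 7836, mean = 7836/12 = 653.000

653.0 ms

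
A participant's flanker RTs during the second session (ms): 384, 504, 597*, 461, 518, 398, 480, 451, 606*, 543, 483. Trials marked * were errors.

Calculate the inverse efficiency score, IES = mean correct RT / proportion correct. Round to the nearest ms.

Correct trials (n=9): 384, 504, 461, 518, 398, 480, 451, 543, 483
Mean correct RT = 4222/9 = 469.1111 ms
Proportion correct = 9/11
IES = 469.1111 / (9/11) = 573.358 ms

573 ms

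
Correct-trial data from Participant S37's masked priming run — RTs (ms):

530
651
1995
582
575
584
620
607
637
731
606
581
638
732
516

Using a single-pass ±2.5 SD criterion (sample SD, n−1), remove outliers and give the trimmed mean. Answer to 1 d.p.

613.6 ms

n = 15, ΣRT = 10585, M = 705.667
Σ(x−M)² = 1832549.33; s = √(1832549.33/14) = 361.796
Cutoffs: 705.667 ± 2.5·361.796 → [-198.8, 1610.2]
Outside: 1995 → excluded.
Retained (n=14): Σ = 8590, mean = 8590/14 = 613.571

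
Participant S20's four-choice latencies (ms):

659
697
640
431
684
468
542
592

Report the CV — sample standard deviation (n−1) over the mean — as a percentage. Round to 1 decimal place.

17.0%

n = 8, Σ = 4713, M = 589.1250
Σ(x−M)² = 70012.875; s = √(70012.875/7) = 100.0092
CV = 100.0092 / 589.1250 = 0.16976 = 16.976%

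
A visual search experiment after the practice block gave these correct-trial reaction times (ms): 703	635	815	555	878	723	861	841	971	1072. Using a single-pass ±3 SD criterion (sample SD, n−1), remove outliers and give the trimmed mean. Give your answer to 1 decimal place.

805.4 ms

n = 10, ΣRT = 8054, M = 805.400
Σ(x−M)² = 217232.40; s = √(217232.40/9) = 155.361
Cutoffs: 805.400 ± 3·155.361 → [339.3, 1271.5]
No RTs fall outside the cutoffs; all 10 retained. Mean = 8054/10 = 805.400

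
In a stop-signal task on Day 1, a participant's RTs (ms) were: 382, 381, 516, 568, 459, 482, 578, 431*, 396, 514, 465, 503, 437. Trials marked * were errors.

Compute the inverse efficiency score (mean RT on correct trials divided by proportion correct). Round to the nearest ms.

Correct trials (n=12): 382, 381, 516, 568, 459, 482, 578, 396, 514, 465, 503, 437
Mean correct RT = 5681/12 = 473.4167 ms
Proportion correct = 12/13
IES = 473.4167 / (12/13) = 512.868 ms

513 ms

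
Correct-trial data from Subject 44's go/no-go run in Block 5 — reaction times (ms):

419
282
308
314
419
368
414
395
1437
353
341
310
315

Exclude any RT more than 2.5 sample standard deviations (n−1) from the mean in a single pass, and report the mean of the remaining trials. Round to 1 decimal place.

353.2 ms

n = 13, ΣRT = 5675, M = 436.538
Σ(x−M)² = 1110779.23; s = √(1110779.23/12) = 304.245
Cutoffs: 436.538 ± 2.5·304.245 → [-324.1, 1197.2]
Outside: 1437 → excluded.
Retained (n=12): Σ = 4238, mean = 4238/12 = 353.167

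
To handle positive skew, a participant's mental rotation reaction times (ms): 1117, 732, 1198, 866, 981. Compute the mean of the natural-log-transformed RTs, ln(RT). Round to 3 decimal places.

6.871

ln(RT): 7.0184, 6.5958, 7.0884, 6.7639, 6.8886
Σ ln(RT) = 34.3550
Mean = 34.3550/5 = 6.87101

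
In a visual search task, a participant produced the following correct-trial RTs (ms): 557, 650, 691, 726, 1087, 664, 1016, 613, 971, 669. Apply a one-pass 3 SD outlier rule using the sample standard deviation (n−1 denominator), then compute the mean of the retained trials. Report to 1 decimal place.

764.4 ms

n = 10, ΣRT = 7644, M = 764.400
Σ(x−M)² = 315124.40; s = √(315124.40/9) = 187.120
Cutoffs: 764.400 ± 3·187.120 → [203.0, 1325.8]
No RTs fall outside the cutoffs; all 10 retained. Mean = 7644/10 = 764.400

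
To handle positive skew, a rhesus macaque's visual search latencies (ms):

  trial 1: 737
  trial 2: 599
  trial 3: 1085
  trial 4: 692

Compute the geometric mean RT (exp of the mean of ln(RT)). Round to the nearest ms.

ln(RT): 6.6026, 6.3953, 6.9893, 6.5396
Mean ln(RT) = 26.5268/4 = 6.63169
Geometric mean = exp(6.63169) = 758.77 ms

759 ms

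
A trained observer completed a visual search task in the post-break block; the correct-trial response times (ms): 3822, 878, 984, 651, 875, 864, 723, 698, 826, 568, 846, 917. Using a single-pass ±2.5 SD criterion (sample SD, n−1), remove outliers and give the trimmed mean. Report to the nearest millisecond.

n = 12, ΣRT = 12652, M = 1054.333
Σ(x−M)² = 8514758.67; s = √(8514758.67/11) = 879.812
Cutoffs: 1054.333 ± 2.5·879.812 → [-1145.2, 3253.9]
Outside: 3822 → excluded.
Retained (n=11): Σ = 8830, mean = 8830/11 = 802.727

803 ms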